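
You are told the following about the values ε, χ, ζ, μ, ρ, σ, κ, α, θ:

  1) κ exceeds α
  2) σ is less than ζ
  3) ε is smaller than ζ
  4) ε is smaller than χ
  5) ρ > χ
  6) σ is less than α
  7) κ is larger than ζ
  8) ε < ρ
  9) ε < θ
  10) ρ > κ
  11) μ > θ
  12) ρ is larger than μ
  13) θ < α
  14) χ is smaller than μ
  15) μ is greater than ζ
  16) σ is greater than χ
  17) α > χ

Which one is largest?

ρ

ε is not greatest since ε < χ; χ is not greatest since χ < σ; σ is not greatest since σ < ζ; θ is not greatest since θ < μ; ζ is not greatest since ζ < κ; α is not greatest since α < κ; κ is not greatest since κ < ρ; μ is not greatest since μ < ρ.
Only ρ has nothing above it, so ρ is the largest.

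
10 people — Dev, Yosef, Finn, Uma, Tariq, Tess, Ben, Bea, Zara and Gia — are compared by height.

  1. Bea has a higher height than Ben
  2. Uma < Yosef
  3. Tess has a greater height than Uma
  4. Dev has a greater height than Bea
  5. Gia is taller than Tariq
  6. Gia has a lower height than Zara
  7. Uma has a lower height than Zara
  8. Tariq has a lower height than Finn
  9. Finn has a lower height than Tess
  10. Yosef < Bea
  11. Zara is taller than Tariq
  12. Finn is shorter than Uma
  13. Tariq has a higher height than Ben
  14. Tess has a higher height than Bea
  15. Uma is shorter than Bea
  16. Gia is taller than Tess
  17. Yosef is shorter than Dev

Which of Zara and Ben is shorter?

Chaining the given relations: Ben < Tariq < Finn < Uma < Yosef < Bea < Tess < Gia < Zara.
So Ben < Zara; Ben is the shorter of the two.

Ben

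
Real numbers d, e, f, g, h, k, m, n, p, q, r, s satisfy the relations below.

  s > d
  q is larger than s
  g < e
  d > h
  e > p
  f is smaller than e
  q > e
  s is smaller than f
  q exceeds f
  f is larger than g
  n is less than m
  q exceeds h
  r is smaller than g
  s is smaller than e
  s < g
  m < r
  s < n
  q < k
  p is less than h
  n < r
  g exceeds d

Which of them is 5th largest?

g

Chaining the given pairs: p < h < d < s < n < m < r < g < f < e < q < k.
Counting 5 from the largest end gives g.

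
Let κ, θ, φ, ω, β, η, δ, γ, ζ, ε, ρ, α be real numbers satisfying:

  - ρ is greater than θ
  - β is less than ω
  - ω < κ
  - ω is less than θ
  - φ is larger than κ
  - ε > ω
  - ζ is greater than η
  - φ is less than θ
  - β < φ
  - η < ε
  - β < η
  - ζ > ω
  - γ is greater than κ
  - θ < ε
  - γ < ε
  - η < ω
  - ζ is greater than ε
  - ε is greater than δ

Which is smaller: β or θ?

β < η and η < ω give β < ω.
With ω < κ: β < η < ω < κ.
Then κ < φ extends the chain to φ.
With φ < θ: β < η < ω < κ < φ < θ.
So β < θ; β is the smaller of the two.

β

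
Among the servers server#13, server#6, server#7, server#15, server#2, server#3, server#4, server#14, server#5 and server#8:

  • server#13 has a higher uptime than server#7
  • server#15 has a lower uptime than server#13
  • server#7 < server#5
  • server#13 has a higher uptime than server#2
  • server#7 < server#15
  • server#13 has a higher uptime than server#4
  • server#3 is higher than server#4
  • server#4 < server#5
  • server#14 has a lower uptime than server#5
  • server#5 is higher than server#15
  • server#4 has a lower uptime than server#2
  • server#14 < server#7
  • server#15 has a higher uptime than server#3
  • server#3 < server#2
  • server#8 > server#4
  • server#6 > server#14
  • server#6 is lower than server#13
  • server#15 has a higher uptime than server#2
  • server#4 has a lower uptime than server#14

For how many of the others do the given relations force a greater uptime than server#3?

From server#3 the given relations immediately reach server#2, server#15.
From those, server#5, server#13 — 4 in total.
No other element is forced above server#3 by the given relations, so the count is 4.

4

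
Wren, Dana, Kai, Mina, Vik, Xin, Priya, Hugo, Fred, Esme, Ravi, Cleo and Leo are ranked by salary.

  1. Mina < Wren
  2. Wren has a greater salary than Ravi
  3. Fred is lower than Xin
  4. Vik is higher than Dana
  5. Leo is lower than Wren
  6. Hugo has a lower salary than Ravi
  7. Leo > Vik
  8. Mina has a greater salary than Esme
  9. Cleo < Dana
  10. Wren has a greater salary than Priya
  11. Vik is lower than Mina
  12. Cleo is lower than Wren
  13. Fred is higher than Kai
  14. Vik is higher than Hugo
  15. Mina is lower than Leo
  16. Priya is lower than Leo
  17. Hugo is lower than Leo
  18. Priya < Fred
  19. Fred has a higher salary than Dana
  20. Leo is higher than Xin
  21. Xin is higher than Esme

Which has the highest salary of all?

Chaining downward from Wren: directly below it, Cleo, Priya, Ravi, Mina, Leo; then Hugo, Esme, Vik, Xin; then Dana, Fred; then Kai.
That covers every other element, and nothing is given above Wren, so Wren is the highest salary.

Wren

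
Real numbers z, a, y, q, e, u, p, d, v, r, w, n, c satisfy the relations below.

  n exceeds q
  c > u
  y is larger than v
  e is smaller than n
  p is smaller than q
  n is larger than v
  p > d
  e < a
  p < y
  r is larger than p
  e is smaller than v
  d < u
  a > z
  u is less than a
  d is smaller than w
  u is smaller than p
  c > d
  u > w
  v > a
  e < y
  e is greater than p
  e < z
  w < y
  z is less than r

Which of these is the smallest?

w is not least since d < w; u is not least since d < u; p is not least since d < p; e is not least since p < e; c is not least since d < c; z is not least since e < z; r is not least since p < r; a is not least since u < a; v is not least since e < v; y is not least since p < y; q is not least since p < q; n is not least since e < n.
Only d has nothing below it, so d is the smallest.

d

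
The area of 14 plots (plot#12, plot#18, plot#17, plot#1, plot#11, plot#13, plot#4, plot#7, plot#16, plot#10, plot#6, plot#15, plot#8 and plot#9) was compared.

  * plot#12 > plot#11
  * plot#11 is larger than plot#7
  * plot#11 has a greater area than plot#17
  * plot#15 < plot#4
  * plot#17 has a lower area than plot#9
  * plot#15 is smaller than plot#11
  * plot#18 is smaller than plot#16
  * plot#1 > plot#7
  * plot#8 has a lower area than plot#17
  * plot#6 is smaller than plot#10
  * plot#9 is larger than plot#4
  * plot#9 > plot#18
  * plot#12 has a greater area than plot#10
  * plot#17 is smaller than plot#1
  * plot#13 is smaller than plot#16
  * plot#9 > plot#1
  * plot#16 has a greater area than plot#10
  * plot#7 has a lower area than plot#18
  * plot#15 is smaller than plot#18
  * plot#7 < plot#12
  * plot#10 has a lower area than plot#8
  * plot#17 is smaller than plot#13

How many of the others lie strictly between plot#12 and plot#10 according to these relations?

3

The relations place plot#10 below plot#12. An element lies strictly between them when it is forced above plot#10 and also forced below plot#12.
Above plot#10: {plot#8, plot#17, plot#11, plot#13, plot#16, plot#1, plot#9}. Below plot#12: {plot#6, plot#7, plot#15, plot#8, plot#17, plot#11}.
Intersection: {plot#8, plot#17, plot#11} — 3.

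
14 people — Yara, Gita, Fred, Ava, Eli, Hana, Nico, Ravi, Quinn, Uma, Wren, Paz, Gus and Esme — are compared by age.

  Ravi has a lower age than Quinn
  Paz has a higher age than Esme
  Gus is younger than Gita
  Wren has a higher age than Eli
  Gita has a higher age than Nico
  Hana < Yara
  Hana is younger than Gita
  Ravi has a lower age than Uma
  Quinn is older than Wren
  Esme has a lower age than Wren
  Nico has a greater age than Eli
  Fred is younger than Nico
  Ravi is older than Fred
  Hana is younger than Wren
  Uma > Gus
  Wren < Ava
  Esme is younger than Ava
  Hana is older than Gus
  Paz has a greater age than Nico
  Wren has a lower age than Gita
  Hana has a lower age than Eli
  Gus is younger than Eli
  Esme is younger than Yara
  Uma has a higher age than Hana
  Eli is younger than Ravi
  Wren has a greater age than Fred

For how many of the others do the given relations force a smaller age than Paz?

The elements the relations force below Paz are Fred, Gus, Hana, Eli, Esme, Nico — no chain reaches any other.
That is 6.

6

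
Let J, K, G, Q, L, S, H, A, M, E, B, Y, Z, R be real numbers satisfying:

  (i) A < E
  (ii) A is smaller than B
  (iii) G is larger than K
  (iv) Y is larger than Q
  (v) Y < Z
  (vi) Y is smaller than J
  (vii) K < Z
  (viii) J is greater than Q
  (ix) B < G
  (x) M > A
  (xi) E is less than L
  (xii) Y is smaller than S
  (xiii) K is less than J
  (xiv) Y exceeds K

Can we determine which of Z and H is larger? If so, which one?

undetermined

Following every chain through Z: below Z we get Q, K, Y.
H is not reached, and no chain runs the other way from H to Z.
So the given relations leave the order of Z and H undetermined.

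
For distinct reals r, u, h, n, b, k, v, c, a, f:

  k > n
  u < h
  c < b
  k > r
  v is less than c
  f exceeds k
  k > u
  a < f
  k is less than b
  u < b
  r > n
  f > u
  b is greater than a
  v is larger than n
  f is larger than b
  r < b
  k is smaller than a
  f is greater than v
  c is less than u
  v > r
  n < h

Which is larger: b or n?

b

Chaining the given relations: n < r < v < c < u < k < a < b.
So n < b; b is the larger of the two.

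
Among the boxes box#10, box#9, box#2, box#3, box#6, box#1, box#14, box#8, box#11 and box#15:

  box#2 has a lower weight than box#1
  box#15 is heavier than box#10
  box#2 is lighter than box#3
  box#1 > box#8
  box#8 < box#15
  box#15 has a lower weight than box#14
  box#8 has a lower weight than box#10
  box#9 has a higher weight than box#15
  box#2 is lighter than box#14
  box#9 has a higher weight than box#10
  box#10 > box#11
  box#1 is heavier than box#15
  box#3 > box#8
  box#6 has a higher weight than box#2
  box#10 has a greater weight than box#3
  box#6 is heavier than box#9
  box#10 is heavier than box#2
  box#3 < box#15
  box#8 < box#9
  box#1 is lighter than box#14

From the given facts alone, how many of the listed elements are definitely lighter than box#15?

From box#15 the given relations immediately reach box#8, box#3, box#10.
From those, box#2, box#11 — 5 in total.
No other element is forced below box#15 by the given relations, so the count is 5.

5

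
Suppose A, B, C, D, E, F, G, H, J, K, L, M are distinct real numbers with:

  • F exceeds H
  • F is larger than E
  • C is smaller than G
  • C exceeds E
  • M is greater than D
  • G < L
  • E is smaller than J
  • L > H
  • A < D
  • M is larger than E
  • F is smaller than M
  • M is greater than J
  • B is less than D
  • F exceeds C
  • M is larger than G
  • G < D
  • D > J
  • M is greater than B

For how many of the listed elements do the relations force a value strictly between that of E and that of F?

1

Chaining upward from E reaches: C, G, J, L, D, M.
Chaining downward from F reaches: H, C.
Strictly between E and F are those in both lists: C — 1 element.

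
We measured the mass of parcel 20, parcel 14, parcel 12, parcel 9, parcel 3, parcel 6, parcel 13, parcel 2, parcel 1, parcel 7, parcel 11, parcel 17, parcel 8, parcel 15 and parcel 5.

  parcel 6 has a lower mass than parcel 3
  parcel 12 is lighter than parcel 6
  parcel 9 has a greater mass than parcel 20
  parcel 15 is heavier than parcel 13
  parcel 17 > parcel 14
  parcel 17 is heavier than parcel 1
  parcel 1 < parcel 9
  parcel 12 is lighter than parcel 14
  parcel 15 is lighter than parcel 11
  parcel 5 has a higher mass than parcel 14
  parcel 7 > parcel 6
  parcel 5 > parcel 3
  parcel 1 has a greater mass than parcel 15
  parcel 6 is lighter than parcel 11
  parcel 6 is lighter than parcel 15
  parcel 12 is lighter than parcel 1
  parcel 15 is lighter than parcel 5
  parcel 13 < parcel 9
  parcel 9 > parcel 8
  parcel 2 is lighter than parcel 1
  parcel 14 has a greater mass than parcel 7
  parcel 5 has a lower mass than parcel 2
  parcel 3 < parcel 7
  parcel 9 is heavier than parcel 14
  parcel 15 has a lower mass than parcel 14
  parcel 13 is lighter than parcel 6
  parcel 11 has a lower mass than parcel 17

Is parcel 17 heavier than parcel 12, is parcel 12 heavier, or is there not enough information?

parcel 17

parcel 12 < parcel 6 < parcel 3 < parcel 7 < parcel 14 < parcel 5 < parcel 2 < parcel 1 < parcel 17, by transitivity through parcel 6, parcel 3, parcel 7, parcel 14, parcel 5, parcel 2, parcel 1.
So parcel 17 is heavier.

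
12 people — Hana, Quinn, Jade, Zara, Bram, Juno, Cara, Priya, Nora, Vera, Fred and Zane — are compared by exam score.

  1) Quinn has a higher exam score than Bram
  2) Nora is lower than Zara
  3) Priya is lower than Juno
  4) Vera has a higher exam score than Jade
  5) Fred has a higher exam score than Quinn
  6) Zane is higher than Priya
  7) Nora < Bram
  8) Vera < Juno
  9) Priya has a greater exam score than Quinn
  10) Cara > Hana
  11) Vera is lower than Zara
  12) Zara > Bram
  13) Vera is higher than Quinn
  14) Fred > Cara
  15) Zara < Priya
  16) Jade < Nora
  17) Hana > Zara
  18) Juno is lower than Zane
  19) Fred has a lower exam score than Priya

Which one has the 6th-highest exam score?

Chaining the given pairs: Jade < Nora < Bram < Quinn < Vera < Zara < Hana < Cara < Fred < Priya < Juno < Zane.
Counting 6 from the largest end gives Hana.

Hana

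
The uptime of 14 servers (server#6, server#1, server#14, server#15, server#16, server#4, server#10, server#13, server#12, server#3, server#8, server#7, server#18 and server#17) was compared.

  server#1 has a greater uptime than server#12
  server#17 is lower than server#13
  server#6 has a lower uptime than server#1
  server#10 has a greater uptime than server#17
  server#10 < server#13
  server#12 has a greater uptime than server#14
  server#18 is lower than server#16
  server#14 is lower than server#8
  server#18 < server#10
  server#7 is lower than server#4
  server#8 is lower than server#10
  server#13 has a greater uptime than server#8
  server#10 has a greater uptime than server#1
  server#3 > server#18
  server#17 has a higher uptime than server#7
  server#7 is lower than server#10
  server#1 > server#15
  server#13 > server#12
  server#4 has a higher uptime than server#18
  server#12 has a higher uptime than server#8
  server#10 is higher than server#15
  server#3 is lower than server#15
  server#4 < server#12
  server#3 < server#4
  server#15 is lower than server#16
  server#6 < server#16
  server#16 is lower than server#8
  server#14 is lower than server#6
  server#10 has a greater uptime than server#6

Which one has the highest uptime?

Chaining downward from server#13: directly below it, server#8, server#12, server#17, server#10; then server#18, server#7, server#4, server#15, server#14, server#6, server#16, server#1; then server#3.
That covers every other element, and nothing is given above server#13, so server#13 is the highest uptime.

server#13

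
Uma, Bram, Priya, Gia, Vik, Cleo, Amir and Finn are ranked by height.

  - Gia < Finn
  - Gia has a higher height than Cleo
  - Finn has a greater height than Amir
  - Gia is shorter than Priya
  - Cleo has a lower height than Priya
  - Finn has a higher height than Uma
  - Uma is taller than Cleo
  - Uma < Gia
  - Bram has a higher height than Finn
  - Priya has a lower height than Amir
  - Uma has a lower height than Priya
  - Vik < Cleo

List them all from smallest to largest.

Vik < Cleo < Uma < Gia < Priya < Amir < Finn < Bram

Each adjacent pair is fixed by a given relation: Vik < Cleo; Cleo < Uma; Uma < Gia; Gia < Priya; Priya < Amir; Amir < Finn; Finn < Bram. Chaining them end to end gives the full order.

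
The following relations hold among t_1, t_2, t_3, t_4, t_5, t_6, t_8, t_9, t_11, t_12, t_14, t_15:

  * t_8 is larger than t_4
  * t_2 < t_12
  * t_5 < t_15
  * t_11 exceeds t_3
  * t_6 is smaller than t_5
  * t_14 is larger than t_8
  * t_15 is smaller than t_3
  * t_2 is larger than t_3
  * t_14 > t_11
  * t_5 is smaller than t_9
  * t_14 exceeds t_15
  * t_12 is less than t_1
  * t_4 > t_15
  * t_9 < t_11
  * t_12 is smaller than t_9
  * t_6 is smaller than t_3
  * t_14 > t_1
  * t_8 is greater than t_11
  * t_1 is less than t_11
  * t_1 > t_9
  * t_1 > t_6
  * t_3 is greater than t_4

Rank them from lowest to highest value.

t_6 < t_5 < t_15 < t_4 < t_3 < t_2 < t_12 < t_9 < t_1 < t_11 < t_8 < t_14

Each adjacent pair is fixed by a given relation: t_6 < t_5; t_5 < t_15; t_15 < t_4; t_4 < t_3; t_3 < t_2; t_2 < t_12; t_12 < t_9; t_9 < t_1; t_1 < t_11; t_11 < t_8; t_8 < t_14. Chaining them end to end gives the full order.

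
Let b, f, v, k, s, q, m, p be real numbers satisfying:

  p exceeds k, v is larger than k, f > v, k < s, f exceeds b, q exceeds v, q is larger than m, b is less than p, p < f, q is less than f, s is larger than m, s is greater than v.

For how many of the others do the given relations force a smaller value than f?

The elements the relations force below f are b, k, m, p, v, q — no chain reaches any other.
That is 6.

6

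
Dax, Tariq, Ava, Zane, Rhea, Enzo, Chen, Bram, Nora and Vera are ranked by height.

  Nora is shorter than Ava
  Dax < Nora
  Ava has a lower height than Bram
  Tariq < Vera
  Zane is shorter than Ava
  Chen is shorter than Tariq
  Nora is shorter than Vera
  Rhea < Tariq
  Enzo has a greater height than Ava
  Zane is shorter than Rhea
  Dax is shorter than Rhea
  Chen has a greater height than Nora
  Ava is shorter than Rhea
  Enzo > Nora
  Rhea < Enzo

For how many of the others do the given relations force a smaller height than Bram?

From Bram the given relations immediately reach Ava.
From those, Zane, Nora — 3 in total.
From those, Dax — 4 in total.
Nothing else is reachable below Bram; 4 in all.

4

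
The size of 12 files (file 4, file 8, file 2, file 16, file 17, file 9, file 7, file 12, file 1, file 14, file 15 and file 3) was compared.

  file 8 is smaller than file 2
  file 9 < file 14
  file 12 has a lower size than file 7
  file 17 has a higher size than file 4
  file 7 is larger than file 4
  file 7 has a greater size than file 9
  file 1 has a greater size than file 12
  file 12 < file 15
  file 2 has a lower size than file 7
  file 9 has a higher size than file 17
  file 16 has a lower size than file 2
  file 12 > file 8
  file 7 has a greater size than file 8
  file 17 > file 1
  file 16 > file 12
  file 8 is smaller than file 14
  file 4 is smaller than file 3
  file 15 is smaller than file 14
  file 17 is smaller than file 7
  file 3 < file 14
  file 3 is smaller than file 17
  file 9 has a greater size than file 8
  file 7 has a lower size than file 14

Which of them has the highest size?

file 8 is not greatest since file 8 < file 14; file 12 is not greatest since file 12 < file 15; file 4 is not greatest since file 4 < file 17; file 16 is not greatest since file 16 < file 2; file 2 is not greatest since file 2 < file 7; file 1 is not greatest since file 1 < file 17; file 15 is not greatest since file 15 < file 14; file 3 is not greatest since file 3 < file 14; file 17 is not greatest since file 17 < file 9; file 9 is not greatest since file 9 < file 14; file 7 is not greatest since file 7 < file 14.
Only file 14 has nothing above it, so file 14 is the highest size.

file 14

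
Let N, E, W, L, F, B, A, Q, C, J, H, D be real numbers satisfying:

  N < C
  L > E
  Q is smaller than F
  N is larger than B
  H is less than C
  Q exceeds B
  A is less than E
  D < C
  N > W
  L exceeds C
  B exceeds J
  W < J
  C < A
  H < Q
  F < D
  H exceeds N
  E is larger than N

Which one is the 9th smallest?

C

Piecing the relations together gives one ordering: W < J < B < N < H < Q < F < D < C < A < E < L.
The 9th smallest is C.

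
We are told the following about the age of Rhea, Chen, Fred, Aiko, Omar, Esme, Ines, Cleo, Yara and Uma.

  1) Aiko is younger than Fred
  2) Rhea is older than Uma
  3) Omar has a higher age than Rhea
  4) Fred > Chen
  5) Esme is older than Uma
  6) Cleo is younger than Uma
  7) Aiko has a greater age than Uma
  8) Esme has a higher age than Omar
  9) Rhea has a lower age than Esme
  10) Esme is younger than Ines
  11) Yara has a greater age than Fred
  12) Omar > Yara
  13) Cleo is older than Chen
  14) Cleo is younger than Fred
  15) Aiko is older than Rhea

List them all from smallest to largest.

Chen < Cleo < Uma < Rhea < Aiko < Fred < Yara < Omar < Esme < Ines

Nothing is placed below Chen, so it is least; from there Chen < Cleo; Cleo < Uma; Uma < Rhea; Rhea < Aiko; Aiko < Fred; Fred < Yara; Yara < Omar; Omar < Esme; Esme < Ines, each given directly.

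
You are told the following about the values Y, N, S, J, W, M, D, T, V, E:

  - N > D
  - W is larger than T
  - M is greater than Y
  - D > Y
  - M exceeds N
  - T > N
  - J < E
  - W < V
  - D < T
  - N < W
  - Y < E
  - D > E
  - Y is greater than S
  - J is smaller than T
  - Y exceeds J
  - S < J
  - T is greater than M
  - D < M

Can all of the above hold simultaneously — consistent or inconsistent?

consistent

Every relation is compatible with S < J < Y < E < D < N < M < T < W < V; the set is consistent.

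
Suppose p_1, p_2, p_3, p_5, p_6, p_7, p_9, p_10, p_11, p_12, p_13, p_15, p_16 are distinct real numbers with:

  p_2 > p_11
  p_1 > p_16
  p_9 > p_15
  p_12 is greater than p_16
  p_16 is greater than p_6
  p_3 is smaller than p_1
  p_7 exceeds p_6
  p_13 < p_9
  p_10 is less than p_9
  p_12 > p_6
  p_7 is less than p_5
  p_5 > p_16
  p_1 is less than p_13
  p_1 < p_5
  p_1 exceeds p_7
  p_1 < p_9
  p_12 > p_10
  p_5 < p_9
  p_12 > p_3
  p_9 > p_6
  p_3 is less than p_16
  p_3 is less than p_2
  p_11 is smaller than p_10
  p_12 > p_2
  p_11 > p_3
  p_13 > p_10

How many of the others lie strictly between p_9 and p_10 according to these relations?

The relations place p_10 below p_9. An element lies strictly between them when it is forced above p_10 and also forced below p_9.
Above p_10: {p_13, p_12}. Below p_9: {p_6, p_3, p_11, p_7, p_16, p_1, p_5, p_15, p_13}.
Intersection: {p_13} — 1.

1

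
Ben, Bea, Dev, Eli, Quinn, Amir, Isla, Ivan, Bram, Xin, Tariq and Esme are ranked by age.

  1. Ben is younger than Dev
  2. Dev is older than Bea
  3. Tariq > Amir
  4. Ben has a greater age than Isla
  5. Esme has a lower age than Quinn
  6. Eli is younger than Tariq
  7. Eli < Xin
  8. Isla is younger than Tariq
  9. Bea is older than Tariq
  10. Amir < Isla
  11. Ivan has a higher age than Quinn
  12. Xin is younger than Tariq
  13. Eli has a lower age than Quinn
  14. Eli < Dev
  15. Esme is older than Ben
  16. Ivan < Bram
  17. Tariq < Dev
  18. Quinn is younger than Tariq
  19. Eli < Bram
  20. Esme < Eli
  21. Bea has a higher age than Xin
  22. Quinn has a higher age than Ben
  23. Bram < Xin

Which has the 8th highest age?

Piecing the relations together gives one ordering: Amir < Isla < Ben < Esme < Eli < Quinn < Ivan < Bram < Xin < Tariq < Bea < Dev.
Counting 8 from the largest end gives Eli.

Eli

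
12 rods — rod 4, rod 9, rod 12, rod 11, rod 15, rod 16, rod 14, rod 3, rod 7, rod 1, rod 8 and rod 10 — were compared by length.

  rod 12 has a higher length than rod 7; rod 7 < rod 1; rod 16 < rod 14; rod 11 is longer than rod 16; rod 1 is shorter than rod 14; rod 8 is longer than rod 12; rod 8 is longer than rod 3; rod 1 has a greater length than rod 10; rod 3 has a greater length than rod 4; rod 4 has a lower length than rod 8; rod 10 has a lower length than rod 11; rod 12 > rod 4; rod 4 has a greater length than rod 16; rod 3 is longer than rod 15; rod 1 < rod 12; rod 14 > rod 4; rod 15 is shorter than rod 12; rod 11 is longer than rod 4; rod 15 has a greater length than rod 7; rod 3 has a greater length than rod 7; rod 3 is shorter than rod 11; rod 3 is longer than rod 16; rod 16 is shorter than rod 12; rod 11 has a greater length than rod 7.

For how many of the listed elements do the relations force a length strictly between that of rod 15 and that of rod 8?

Chaining upward from rod 15 reaches: rod 3, rod 11, rod 12.
Chaining downward from rod 8 reaches: rod 7, rod 16, rod 10, rod 4, rod 3, rod 1, rod 12.
Strictly between rod 15 and rod 8 are those in both lists: rod 3, rod 12 — 2 elements.

2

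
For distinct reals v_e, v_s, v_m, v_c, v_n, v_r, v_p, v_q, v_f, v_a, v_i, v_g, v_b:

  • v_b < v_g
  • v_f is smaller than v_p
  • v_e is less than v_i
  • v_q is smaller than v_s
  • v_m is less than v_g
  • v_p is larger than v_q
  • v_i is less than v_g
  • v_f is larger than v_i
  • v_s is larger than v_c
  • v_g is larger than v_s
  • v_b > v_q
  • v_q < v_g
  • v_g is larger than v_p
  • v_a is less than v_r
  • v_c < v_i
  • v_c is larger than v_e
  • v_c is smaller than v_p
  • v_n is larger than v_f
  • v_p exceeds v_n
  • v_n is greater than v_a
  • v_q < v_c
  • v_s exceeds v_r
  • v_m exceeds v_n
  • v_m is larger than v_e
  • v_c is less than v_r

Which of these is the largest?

v_g

v_e is not greatest since v_e < v_c; v_q is not greatest since v_q < v_s; v_c is not greatest since v_c < v_r; v_b is not greatest since v_b < v_g; v_a is not greatest since v_a < v_n; v_r is not greatest since v_r < v_s; v_s is not greatest since v_s < v_g; v_i is not greatest since v_i < v_g; v_f is not greatest since v_f < v_n; v_n is not greatest since v_n < v_p; v_m is not greatest since v_m < v_g; v_p is not greatest since v_p < v_g.
Only v_g has nothing above it, so v_g is the largest.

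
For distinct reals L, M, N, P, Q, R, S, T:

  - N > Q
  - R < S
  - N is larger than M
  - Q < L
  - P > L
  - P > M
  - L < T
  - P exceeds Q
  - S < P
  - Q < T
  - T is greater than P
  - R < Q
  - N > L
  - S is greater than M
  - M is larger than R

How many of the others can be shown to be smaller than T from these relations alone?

From T the given relations immediately reach Q, L, P.
From those, R, M, S — 6 in total.
No other element is forced below T by the given relations, so the count is 6.

6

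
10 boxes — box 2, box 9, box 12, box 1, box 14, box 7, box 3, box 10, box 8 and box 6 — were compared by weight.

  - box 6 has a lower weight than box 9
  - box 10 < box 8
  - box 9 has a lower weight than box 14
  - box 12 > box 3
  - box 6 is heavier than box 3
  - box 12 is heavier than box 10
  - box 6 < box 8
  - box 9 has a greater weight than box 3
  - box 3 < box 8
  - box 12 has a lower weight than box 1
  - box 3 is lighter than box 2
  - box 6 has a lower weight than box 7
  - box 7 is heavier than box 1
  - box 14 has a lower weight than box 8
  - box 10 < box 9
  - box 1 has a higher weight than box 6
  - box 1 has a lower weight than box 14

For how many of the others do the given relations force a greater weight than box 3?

8

Directly above box 3: box 12, box 6, box 2, box 9, box 8.
One step further: box 1, box 14, box 7 (8 so far).
No other element is forced above box 3 by the given relations, so the count is 8.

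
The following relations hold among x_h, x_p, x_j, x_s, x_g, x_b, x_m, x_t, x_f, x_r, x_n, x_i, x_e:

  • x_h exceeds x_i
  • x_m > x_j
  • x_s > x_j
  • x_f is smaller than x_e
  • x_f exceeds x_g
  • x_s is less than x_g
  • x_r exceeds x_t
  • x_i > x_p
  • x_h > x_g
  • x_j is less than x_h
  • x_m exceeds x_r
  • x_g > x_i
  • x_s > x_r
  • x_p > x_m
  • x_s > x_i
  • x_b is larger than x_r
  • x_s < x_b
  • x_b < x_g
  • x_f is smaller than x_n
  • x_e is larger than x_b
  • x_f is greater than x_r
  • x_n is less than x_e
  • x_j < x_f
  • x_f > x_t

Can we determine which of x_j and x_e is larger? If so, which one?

x_e

x_j < x_m < x_p < x_i < x_s < x_b < x_g < x_f < x_n < x_e, by transitivity through x_m, x_p, x_i, x_s, x_b, x_g, x_f, x_n.
So x_e is larger.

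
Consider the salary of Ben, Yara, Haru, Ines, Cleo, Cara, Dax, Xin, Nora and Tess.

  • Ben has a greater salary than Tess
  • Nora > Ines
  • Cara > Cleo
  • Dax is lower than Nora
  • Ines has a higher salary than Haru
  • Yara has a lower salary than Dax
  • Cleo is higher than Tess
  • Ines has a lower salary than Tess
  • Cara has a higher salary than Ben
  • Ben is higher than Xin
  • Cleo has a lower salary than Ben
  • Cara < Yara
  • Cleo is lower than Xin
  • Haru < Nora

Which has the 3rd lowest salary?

The consecutive relations fix a unique order: Haru < Ines < Tess < Cleo < Xin < Ben < Cara < Yara < Dax < Nora.
The 3rd smallest is Tess.

Tess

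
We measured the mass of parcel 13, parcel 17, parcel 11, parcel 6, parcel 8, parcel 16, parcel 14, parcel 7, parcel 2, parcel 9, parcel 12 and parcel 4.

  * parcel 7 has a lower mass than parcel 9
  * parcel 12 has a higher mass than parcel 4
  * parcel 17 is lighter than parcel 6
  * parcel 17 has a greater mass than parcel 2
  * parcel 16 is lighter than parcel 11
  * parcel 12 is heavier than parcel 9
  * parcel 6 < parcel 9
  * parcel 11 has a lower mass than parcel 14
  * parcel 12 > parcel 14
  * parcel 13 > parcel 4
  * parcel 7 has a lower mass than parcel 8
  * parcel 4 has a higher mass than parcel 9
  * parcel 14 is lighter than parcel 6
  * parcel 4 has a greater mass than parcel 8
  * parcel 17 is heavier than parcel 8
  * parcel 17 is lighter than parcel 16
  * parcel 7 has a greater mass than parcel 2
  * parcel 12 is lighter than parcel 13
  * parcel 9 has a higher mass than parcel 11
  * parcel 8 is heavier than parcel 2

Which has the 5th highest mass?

Chaining the given pairs: parcel 2 < parcel 7 < parcel 8 < parcel 17 < parcel 16 < parcel 11 < parcel 14 < parcel 6 < parcel 9 < parcel 4 < parcel 12 < parcel 13.
Counting 5 from the largest end gives parcel 6.

parcel 6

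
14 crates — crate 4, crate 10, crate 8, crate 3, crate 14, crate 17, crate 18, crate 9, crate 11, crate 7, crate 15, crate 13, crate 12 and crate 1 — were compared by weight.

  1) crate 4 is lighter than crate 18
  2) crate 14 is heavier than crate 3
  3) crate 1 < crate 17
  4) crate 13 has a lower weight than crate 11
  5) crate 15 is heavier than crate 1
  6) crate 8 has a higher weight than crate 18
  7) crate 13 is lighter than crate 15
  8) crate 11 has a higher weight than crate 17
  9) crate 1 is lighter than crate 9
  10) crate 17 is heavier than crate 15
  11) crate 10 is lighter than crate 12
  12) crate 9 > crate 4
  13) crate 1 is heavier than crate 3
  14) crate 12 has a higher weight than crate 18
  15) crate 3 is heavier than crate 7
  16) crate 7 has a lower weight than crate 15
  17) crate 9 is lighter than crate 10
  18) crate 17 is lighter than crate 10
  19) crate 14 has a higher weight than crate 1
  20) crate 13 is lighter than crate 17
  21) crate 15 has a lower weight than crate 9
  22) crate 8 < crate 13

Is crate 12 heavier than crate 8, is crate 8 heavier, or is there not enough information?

crate 12

Link the given pairs in sequence: crate 8 < crate 13; crate 13 < crate 17; crate 17 < crate 10; crate 10 < crate 12.
Together: crate 8 < crate 13 < crate 17 < crate 10 < crate 12.
So crate 12 is heavier.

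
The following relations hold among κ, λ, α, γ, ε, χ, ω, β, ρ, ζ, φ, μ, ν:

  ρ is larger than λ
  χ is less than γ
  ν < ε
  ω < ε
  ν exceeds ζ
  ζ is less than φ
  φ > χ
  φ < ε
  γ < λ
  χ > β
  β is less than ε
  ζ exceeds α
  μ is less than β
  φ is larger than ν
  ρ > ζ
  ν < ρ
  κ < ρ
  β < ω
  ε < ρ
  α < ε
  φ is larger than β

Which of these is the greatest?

Chaining downward from ρ: directly below it, ζ, ν, λ, κ, ε; then α, β, γ, φ, ω; then μ, χ.
That covers every other element, and nothing is given above ρ, so ρ is the greatest.

ρ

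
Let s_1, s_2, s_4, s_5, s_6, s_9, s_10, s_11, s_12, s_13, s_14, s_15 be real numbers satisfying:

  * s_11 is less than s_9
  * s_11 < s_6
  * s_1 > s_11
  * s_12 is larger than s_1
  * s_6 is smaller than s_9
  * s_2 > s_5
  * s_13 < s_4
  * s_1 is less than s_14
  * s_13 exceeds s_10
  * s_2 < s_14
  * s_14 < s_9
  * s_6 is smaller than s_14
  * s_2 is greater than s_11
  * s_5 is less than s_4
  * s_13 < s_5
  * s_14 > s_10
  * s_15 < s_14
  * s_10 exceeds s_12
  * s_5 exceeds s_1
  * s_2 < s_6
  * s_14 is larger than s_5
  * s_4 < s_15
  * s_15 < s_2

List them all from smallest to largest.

s_11 < s_1 < s_12 < s_10 < s_13 < s_5 < s_4 < s_15 < s_2 < s_6 < s_14 < s_9

Each adjacent pair is fixed by a given relation: s_11 < s_1; s_1 < s_12; s_12 < s_10; s_10 < s_13; s_13 < s_5; s_5 < s_4; s_4 < s_15; s_15 < s_2; s_2 < s_6; s_6 < s_14; s_14 < s_9. Chaining them end to end gives the full order.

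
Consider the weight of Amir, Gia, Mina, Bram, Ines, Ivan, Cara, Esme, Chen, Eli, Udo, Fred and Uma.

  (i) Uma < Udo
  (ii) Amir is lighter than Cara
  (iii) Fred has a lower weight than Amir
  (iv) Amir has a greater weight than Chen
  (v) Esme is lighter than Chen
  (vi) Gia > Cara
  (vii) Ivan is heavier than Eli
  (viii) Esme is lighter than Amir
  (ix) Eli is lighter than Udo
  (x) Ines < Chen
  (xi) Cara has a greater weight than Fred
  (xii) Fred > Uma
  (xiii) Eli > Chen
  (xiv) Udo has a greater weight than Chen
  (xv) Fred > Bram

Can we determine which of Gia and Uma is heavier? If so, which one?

Uma < Fred and Fred < Amir give Uma < Amir.
With Amir < Cara: Uma < Fred < Amir < Cara.
Then Cara < Gia extends the chain to Gia.
So Gia is heavier.

Gia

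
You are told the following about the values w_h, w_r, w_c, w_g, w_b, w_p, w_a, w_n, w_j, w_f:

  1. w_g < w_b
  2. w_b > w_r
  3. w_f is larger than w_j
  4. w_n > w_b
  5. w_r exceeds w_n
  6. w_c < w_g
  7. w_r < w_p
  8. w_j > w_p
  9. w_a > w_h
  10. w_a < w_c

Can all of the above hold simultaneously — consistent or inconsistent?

Chaining the given relations yields w_b < w_n < w_r, so w_b < w_r. But one relation states w_r < w_b. These cannot both hold.

inconsistent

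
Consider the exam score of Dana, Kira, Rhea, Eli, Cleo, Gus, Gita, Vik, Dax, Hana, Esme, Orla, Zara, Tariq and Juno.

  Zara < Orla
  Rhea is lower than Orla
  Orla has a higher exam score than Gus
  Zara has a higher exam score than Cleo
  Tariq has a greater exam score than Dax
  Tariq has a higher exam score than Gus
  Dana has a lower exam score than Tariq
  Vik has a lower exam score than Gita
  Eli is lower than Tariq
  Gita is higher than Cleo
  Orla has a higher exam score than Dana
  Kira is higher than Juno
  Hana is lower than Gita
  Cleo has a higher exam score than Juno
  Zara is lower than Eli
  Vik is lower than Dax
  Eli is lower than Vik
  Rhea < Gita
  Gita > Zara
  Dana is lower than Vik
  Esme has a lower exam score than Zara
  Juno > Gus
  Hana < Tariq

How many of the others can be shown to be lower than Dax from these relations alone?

8

The elements the relations force below Dax are Gus, Juno, Dana, Cleo, Esme, Zara, Eli, Vik — no chain reaches any other.
That is 8.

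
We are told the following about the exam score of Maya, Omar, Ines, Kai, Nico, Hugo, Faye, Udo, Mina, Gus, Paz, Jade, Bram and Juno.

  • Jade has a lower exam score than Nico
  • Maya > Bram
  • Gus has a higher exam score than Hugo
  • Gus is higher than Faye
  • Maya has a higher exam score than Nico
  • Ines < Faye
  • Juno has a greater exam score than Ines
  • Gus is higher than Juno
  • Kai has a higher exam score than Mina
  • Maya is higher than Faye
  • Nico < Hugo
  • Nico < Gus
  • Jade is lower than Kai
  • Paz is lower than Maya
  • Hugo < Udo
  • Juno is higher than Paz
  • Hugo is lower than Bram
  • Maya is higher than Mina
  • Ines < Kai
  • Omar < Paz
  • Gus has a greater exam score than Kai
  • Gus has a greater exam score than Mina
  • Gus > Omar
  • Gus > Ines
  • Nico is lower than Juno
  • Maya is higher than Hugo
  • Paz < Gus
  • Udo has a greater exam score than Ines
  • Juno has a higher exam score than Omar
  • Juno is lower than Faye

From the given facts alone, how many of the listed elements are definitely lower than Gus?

From Gus the given relations immediately reach Omar, Ines, Nico, Hugo, Paz, Juno, Mina, Kai, Faye.
From those, Jade — 10 in total.
No other element is forced below Gus by the given relations, so the count is 10.

10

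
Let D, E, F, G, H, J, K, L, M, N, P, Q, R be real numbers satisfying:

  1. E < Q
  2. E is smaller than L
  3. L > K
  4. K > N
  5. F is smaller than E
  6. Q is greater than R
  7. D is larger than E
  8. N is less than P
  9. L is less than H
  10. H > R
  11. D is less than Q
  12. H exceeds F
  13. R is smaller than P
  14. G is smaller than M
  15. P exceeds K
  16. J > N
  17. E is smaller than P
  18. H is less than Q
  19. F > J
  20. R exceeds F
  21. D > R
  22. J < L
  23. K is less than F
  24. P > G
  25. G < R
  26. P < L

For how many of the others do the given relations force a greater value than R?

Directly above R: D, P, H, Q.
One step further: L (5 so far).
Nothing else is reachable above R; 5 in all.

5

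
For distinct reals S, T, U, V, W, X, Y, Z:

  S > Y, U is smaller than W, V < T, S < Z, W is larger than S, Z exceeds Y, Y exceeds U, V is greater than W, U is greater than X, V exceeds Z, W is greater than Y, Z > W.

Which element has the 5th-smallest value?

Piecing the relations together gives one ordering: X < U < Y < S < W < Z < V < T.
Counting 5 from the smallest end gives W.

W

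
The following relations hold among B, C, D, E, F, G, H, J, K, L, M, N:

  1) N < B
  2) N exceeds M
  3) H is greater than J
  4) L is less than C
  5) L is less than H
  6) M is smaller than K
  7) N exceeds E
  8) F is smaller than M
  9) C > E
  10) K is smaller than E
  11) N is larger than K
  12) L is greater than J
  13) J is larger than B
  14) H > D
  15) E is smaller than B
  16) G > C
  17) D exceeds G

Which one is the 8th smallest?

L

Chaining the given pairs: F < M < K < E < N < B < J < L < C < G < D < H.
The 8th smallest is L.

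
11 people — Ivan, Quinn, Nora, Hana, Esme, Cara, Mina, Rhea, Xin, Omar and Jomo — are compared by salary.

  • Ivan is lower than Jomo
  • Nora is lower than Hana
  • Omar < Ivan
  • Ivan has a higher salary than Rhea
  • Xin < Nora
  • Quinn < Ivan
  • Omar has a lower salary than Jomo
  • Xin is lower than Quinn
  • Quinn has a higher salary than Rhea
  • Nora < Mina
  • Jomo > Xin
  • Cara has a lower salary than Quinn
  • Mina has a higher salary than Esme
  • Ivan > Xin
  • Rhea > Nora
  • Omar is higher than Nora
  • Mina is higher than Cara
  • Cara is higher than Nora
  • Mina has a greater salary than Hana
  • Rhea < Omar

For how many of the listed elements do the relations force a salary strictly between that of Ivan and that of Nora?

Chaining upward from Nora reaches: Cara, Rhea, Quinn, Omar, Hana, Jomo, Mina.
Chaining downward from Ivan reaches: Xin, Cara, Rhea, Quinn, Omar.
Strictly between Nora and Ivan are those in both lists: Cara, Rhea, Quinn, Omar — 4 elements.

4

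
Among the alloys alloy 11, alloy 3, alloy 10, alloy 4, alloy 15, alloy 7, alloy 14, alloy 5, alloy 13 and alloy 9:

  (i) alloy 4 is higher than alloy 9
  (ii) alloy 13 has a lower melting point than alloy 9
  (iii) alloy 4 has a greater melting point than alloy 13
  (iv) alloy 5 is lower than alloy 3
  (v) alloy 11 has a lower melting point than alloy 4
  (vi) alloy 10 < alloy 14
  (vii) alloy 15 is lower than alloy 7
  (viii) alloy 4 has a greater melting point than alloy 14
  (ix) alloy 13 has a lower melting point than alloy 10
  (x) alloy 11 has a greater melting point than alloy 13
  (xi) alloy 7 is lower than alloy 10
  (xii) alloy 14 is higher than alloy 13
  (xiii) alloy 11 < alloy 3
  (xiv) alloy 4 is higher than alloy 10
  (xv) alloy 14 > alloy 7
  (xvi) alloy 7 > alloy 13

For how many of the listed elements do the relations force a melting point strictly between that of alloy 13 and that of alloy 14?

Chaining upward from alloy 13 reaches: alloy 9, alloy 7, alloy 10, alloy 11, alloy 4, alloy 3.
Chaining downward from alloy 14 reaches: alloy 15, alloy 7, alloy 10.
Strictly between alloy 13 and alloy 14 are those in both lists: alloy 7, alloy 10 — 2 elements.

2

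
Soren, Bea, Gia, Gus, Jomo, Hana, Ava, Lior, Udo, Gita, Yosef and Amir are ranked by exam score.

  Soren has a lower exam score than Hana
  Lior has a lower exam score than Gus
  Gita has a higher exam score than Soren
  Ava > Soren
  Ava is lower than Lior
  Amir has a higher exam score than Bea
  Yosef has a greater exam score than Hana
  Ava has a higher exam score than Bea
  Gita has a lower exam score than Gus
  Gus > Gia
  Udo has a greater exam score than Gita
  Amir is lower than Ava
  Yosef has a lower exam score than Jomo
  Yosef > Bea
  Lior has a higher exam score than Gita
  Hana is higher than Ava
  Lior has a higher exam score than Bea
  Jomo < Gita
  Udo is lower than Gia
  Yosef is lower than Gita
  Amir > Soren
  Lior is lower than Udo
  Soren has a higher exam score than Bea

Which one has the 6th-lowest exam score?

Yosef

The consecutive relations fix a unique order: Bea < Soren < Amir < Ava < Hana < Yosef < Jomo < Gita < Lior < Udo < Gia < Gus.
The 6th smallest is Yosef.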